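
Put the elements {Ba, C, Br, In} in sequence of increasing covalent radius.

C < Br < In < Ba

C is in period 2, group 14; Br is in period 4, group 17; In is in period 5, group 13; Ba is in period 6, group 2.
Across a period the added protons contract the valence shell; down a group each new principal shell makes the atom larger.
These span different periods and groups, so the two trends combine.
Br > C: period and group pull opposite ways; the down-group shift dominates (114 vs 75 pm).
In > Br: both effects reinforce here, so In is clearly the larger of the two.
Ba > In: relative to In, both the across-period and down-group shifts push Ba's atomic radius up.
Tabulated atomic radius (pm): C 75, Br 114, In 142, Ba 196.
So from smallest to largest: C < Br < In < Ba.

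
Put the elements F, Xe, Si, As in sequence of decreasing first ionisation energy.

F > Xe > As > Si

F is in period 2, group 17; Si is in period 3, group 14; As is in period 4, group 15; Xe is in period 5, group 18.
IE₁ increases left→right with effective nuclear charge and decreases top→bottom as the valence shell moves farther out.
Here both period and group differ, so the two effects have to be weighed against each other.
As > Si: the two effects oppose for this pair; the across-period effect wins (947 vs 786 kJ/mol).
Xe > As: period and group pull opposite ways; the across-period shift dominates (1170 vs 947 kJ/mol).
F > Xe: period and group pull opposite ways; the down-group shift dominates (1681 vs 1170 kJ/mol).
For reference (kJ/mol): F 1681, Si 786, As 947, Xe 1170.
So from highest to lowest: F > Xe > As > Si.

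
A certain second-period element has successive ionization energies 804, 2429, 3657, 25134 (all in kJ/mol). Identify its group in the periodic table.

Group 13

Look for the largest jump between consecutive ionization energies: IE4/IE3 ≈ 6.9, far larger than any earlier ratio.
That jump marks the point where a core electron is being removed. So the atom has 3 valence electrons.
A main-group element with 3 valence electrons is in group 13.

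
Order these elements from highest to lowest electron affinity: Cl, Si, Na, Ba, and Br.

Na is in period 3, group 1; Si is in period 3, group 14; Cl is in period 3, group 17; Br is in period 4, group 17; Ba is in period 6, group 2.
Atoms with high Z_eff and room in the valence shell (especially the halogens) have the most exothermic electron affinities.
Neither a single period nor a single group — weigh both effects.
Na > Ba: the two effects oppose for this pair; the down-group effect wins (53 vs 14 kJ/mol).
Si > Na: Si lies to the right of Na in period 3, so the across-period effect alone puts Si higher.
Br > Si: period and group pull opposite ways; the across-period shift dominates (325 vs 134 kJ/mol).
Cl > Br: they share group 17; the group trend gives Cl the larger value.
For reference (kJ/mol): Na 53, Si 134, Cl 349, Br 325, Ba 14.
So from highest to lowest: Cl > Br > Si > Na > Ba.

Cl > Br > Si > Na > Ba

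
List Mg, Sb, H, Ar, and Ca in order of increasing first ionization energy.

Ca < Mg < Sb < H < Ar

H is in period 1, group 1; Mg is in period 3, group 2; Ar is in period 3, group 18; Ca is in period 4, group 2; Sb is in period 5, group 15.
First ionization energy rises across a period (greater Z_eff holds electrons more tightly) and falls down a group (valence electrons are farther from the nucleus).
Here both period and group differ, so the two effects have to be weighed against each other.
Mg > Ca: Mg sits above Ca in group 2, so the down-group effect alone puts Mg higher.
Sb > Mg: period and group pull opposite ways; the across-period shift dominates (831 vs 738 kJ/mol).
H > Sb: the two effects oppose for this pair; the down-group effect wins (1312 vs 831 kJ/mol).
Ar > H: the two effects oppose for this pair; the across-period effect wins (1521 vs 1312 kJ/mol).
Tabulated first ionization energy (kJ/mol): H 1312, Mg 738, Ar 1521, Ca 590, Sb 831.
So from lowest to highest: Ca < Mg < Sb < H < Ar.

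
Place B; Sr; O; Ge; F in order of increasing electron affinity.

B is in period 2, group 13; O is in period 2, group 16; F is in period 2, group 17; Ge is in period 4, group 14; Sr is in period 5, group 2.
EA tends to increase across a period and decrease down a group, though the pattern is less regular than for IE or radius.
These span different periods and groups, so the two trends combine.
B > Sr: both effects reinforce here, so B is clearly the higher of the two.
Ge > B: the two effects oppose for this pair; the across-period effect wins (119 vs 27 kJ/mol).
O > Ge: both effects reinforce here, so O is clearly the higher of the two.
F > O: F lies to the right of O in period 2, so the across-period effect alone puts F higher.
Approximate values (kJ/mol): B 27, O 141, F 328, Ge 119, Sr 5.
So from lowest to highest: Sr < B < Ge < O < F.

Sr, B, Ge, O, F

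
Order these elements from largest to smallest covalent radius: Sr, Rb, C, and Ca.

C is in period 2, group 14; Ca is in period 4, group 2; Rb is in period 5, group 1; Sr is in period 5, group 2.
Atomic radius shrinks across a period as nuclear charge pulls the same shell inward, and grows down a group as new shells are added.
Neither a single period nor a single group — weigh both effects.
Ca > C: relative to C, both the across-period and down-group shifts push Ca's atomic radius up.
Sr > Ca: they share group 2; the group trend gives Sr the larger value.
Rb > Sr: Rb lies to the left of Sr in period 5, so the across-period effect alone puts Rb larger.
Approximate values (pm): C 75, Ca 171, Rb 210, Sr 185.
So from largest to smallest: Rb > Sr > Ca > C.

Rb, Sr, Ca, C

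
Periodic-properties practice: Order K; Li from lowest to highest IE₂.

K < Li

Consider each +1 ion: K⁺ is the bare [Ar] core; Li⁺ is the bare [He] core.
All of these are removing an electron from a noble-gas core or deeper; the smaller core (lower principal quantum number) is held far more tightly, and within a period the higher nuclear charge binds the same core more tightly.
Approximate IE_2 values (kJ/mol): K 3052, Li 7298.
Overall IE_2 order: K < Li.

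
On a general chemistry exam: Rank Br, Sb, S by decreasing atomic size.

Moving right in a period, electrons are added to the same shell under a stronger nuclear pull, so atoms get smaller; moving down, a new shell is opened and atoms get larger.
These span different periods and groups, so the two trends combine.
Br > S: the two effects oppose for this pair; the down-group effect wins (114 vs 103 pm).
Sb > Br: both effects reinforce here, so Sb is clearly the larger of the two.
Tabulated atomic radius (pm): S 103, Br 114, Sb 140.
So from largest to smallest: Sb > Br > S.

Sb > Br > S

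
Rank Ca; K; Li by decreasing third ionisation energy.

IE_3 is the cost of taking one more electron from the +2 cation: Ca²⁺ is the bare [Ar] core; K²⁺ is already 1 electron into the core; Li²⁺ is already 1 electron into the core.
All of these are removing an electron from a noble-gas core or deeper; the smaller core (lower principal quantum number) is held far more tightly, and within a period the higher nuclear charge binds the same core more tightly.
Approximate IE_3 values (kJ/mol): Ca 4912, K 4420, Li 11815.
So the third ionization energies run K < Ca < Li.

Li > Ca > K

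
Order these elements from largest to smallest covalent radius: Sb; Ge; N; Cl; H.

Sb, Ge, Cl, N, H

Radius decreases left→right (rising Z_eff, same n) and increases top→bottom (higher n).
These span different periods and groups, so the two trends combine.
N > H: the two effects oppose for this pair; the down-group effect wins (71 vs 32 pm).
Cl > N: the two effects oppose for this pair; the down-group effect wins (99 vs 71 pm).
Ge > Cl: relative to Cl, both the across-period and down-group shifts push Ge's atomic radius up.
Sb > Ge: the two effects oppose for this pair; the down-group effect wins (140 vs 121 pm).
For reference (pm): H 32, N 71, Cl 99, Ge 121, Sb 140.
So from largest to smallest: Sb > Ge > Cl > N > H.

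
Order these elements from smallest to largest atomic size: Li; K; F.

F < Li < K

Li is in period 2, group 1; F is in period 2, group 17; K is in period 4, group 1.
Atomic radius shrinks across a period as nuclear charge pulls the same shell inward, and grows down a group as new shells are added.
Here both period and group differ, so the two effects have to be weighed against each other.
Li > F: both are in period 2; the period trend gives Li the larger value.
K > Li: they share group 1; the group trend gives K the larger value.
Approximate values (pm): Li 133, F 64, K 196.
So from smallest to largest: F < Li < K.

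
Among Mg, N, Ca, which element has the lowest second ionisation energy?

Ca

The second ionization energy removes an electron from the +1 ion. For each element: Mg⁺ still has 1 valence electron; N⁺ still has 4 valence electrons; Ca⁺ still has 1 valence electron.
All are still removing valence electrons, so compare the +1 ions as you would atoms: IE_2 generally rises across a period (higher Z_eff) and falls down a group (larger shell), subject to the usual subshell exceptions.
Valence configurations: Mg⁺ [Ne]3s¹, N⁺ [He]2s²2p², Ca⁺ [Ar]4s¹.
Approximate IE_2 values (kJ/mol): Mg 1451, N 2856, Ca 1145.
Overall IE_2 order: Ca < Mg < N.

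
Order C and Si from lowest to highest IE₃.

The third ionization energy removes an electron from the +2 ion. For each element: C²⁺ still has 2 valence electrons; Si²⁺ still has 2 valence electrons.
All are still removing valence electrons, so compare the +2 ions as you would atoms: IE_3 generally rises across a period (higher Z_eff) and falls down a group (larger shell), subject to the usual subshell exceptions.
Valence configurations: C²⁺ [He]2s², Si²⁺ [Ne]3s².
The numbers (kJ/mol): C 4620, Si 3232.
So the third ionization energies run Si < C.

Si, C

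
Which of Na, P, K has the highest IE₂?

Na

IE_2 is the cost of taking one more electron from the +1 cation: Na⁺ is the bare [Ne] core; P⁺ still has 4 valence electrons; K⁺ is the bare [Ar] core.
Pulling an electron out of a noble-gas core costs far more than removing a remaining valence electron, so K and Na sit at the high end of IE_2.
Tabulated IE_2 (kJ/mol): Na 4562, P 1907, K 3052.
Putting it together, IE_2: P < K < Na.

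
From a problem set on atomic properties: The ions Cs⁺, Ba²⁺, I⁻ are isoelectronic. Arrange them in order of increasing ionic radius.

All of these have 54 electrons, so size is governed by nuclear charge alone: the more protons, the stronger the pull on the same electron cloud, and the smaller the ion.
Nuclear charges: Ba²⁺ (Z=56), Cs⁺ (Z=55), I⁻ (Z=53).
Smallest to largest: Ba²⁺ < Cs⁺ < I⁻.

Ba²⁺ < Cs⁺ < I⁻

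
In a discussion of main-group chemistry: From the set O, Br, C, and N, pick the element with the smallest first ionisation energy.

C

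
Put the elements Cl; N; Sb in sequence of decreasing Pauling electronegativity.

N is in period 2, group 15; Cl is in period 3, group 17; Sb is in period 5, group 15.
Atoms toward the upper right of the periodic table pull bonding electrons most strongly.
Neither a single period nor a single group — weigh both effects.
N > Sb: N sits above Sb in group 15, so the down-group effect alone puts N higher.
Cl > N: period and group pull opposite ways; the across-period shift dominates (3.16 vs 3.04).
Approximate values (Pauling): N 3.04, Cl 3.16, Sb 2.05.
So from highest to lowest: Cl > N > Sb.

Cl > N > Sb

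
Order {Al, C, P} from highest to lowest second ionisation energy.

After 1 electron has been removed, what remains? Al⁺ still has 2 valence electrons; C⁺ still has 3 valence electrons; P⁺ still has 4 valence electrons.
All are still removing valence electrons, so compare the +1 ions as you would atoms: IE_2 generally rises across a period (higher Z_eff) and falls down a group (larger shell), subject to the usual subshell exceptions.
Valence configurations: Al⁺ [Ne]3s², C⁺ [He]2s²2p¹, P⁺ [Ne]3s²3p².
The numbers (kJ/mol): Al 1817, C 2353, P 1907.
Hence IE_2: Al < P < C.

C, P, Al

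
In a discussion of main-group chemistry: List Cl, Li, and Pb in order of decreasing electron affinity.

Cl > Li > Pb

Li is in period 2, group 1; Cl is in period 3, group 17; Pb is in period 6, group 14.
Electron affinity generally becomes more exothermic across a period toward the halogens and less exothermic down a group.
Neither a single period nor a single group — weigh both effects.
Li > Pb: period and group pull opposite ways; the down-group shift dominates (60 vs 35 kJ/mol).
Cl > Li: the two effects oppose for this pair; the across-period effect wins (349 vs 60 kJ/mol).
Tabulated electron affinity (kJ/mol): Li 60, Cl 349, Pb 35.
So from highest to lowest: Cl > Li > Pb.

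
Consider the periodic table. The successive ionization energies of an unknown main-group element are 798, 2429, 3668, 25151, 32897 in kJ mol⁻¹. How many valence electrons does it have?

Look for the largest jump between consecutive ionization energies: IE4/IE3 ≈ 6.9, far larger than any earlier ratio.
That jump marks the point where a core electron is being removed. So the atom has 3 valence electrons.

3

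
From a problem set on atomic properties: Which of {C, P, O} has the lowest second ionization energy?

IE_2 is the cost of taking one more electron from the +1 cation: C⁺ still has 3 valence electrons; P⁺ still has 4 valence electrons; O⁺ still has 5 valence electrons.
All are still removing valence electrons, so compare the +1 ions as you would atoms: IE_2 generally rises across a period (higher Z_eff) and falls down a group (larger shell), subject to the usual subshell exceptions.
Valence configurations: C⁺ [He]2s²2p¹, P⁺ [Ne]3s²3p², O⁺ [He]2s²2p³.
The numbers (kJ/mol): C 2353, P 1907, O 3388.
Hence IE_2: P < C < O.

P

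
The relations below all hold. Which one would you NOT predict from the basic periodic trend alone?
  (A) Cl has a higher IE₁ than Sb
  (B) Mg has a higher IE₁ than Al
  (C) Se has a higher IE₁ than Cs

(B)

The general trend: IE₁ increases across a period and decreases down a group.
(A) Cl (period 3, group 17) vs Sb (period 5, group 15): the stated order agrees with the simple trend.
(B) Mg (period 3, group 2) vs Al (period 3, group 13): the stated order contradicts the simple trend.
(C) Se (period 4, group 16) vs Cs (period 6, group 1): the stated order agrees with the simple trend.
The exception is (B): Al's single 3p electron is easier to remove than one from Mg's filled 3s².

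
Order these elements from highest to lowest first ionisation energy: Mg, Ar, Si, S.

Ar > S > Si > Mg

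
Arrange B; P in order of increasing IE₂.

P, B

The second ionization energy removes an electron from the +1 ion. For each element: B⁺ still has 2 valence electrons; P⁺ still has 4 valence electrons.
All are still removing valence electrons, so compare the +1 ions as you would atoms: IE_2 generally rises across a period (higher Z_eff) and falls down a group (larger shell), subject to the usual subshell exceptions.
Valence configurations: B⁺ [He]2s², P⁺ [Ne]3s²3p².
The numbers (kJ/mol): B 2427, P 1907.
So the second ionization energies run P < B.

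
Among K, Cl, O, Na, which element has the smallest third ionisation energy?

Cl

After 2 electrons have been removed, what remains? K²⁺ is already 1 electron into the core; Cl²⁺ still has 5 valence electrons; O²⁺ still has 4 valence electrons; Na²⁺ is already 1 electron into the core.
Usually core removal costs more than valence removal, but here the competition is close: a tightly held n=2 valence electron can cost more to remove than an n=3 core electron, so the actual values have to decide it.
Valence configurations: Cl²⁺ [Ne]3s²3p³, O²⁺ [He]2s²2p².
Approximate IE_3 values (kJ/mol): K 4420, Cl 3822, O 5300, Na 6910.
Putting it together, IE_3: Cl < K < O < Na.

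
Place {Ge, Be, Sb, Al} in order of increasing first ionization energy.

Al, Ge, Sb, Be

Be is in period 2, group 2; Al is in period 3, group 13; Ge is in period 4, group 14; Sb is in period 5, group 15.
First ionization energy rises across a period (greater Z_eff holds electrons more tightly) and falls down a group (valence electrons are farther from the nucleus).
A diagonal step moves right (one effect) and down (the opposite effect) at once.
Ge > Al: the two effects oppose for this pair; the across-period effect wins (762 vs 578 kJ/mol).
Sb > Ge: the two effects oppose for this pair; the across-period effect wins (831 vs 762 kJ/mol).
Be > Sb: period and group pull opposite ways; the down-group shift dominates (900 vs 831 kJ/mol).
For reference (kJ/mol): Be 900, Al 578, Ge 762, Sb 831.
So from lowest to highest: Al < Ge < Sb < Be.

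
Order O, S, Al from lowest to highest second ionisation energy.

Al < S < O

IE_2 is the cost of taking one more electron from the +1 cation: O⁺ still has 5 valence electrons; S⁺ still has 5 valence electrons; Al⁺ still has 2 valence electrons.
All are still removing valence electrons, so compare the +1 ions as you would atoms: IE_2 generally rises across a period (higher Z_eff) and falls down a group (larger shell), subject to the usual subshell exceptions.
Valence configurations: O⁺ [He]2s²2p³, S⁺ [Ne]3s²3p³, Al⁺ [Ne]3s².
The numbers (kJ/mol): O 3388, S 2252, Al 1817.
Putting it together, IE_2: Al < S < O.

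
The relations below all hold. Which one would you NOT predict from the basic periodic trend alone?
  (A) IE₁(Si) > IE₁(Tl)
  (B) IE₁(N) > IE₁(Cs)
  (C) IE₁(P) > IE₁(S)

(C)

The general trend: first ionisation energy increases across a period and decreases down a group.
(A) Si (period 3, group 14) vs Tl (period 6, group 13): the stated order agrees with the simple trend.
(B) N (period 2, group 15) vs Cs (period 6, group 1): the stated order agrees with the simple trend.
(C) P (period 3, group 15) vs S (period 3, group 16): the stated order contradicts the simple trend.
The exception is (C): S (3p⁴) ionizes more easily than half-filled P (3p³) because the paired 3p electron in S is pushed out by e⁻–e⁻ repulsion.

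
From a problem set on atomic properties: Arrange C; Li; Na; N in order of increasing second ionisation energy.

C < N < Na < Li

The second ionization energy removes an electron from the +1 ion. For each element: C⁺ still has 3 valence electrons; Li⁺ is the bare [He] core; Na⁺ is the bare [Ne] core; N⁺ still has 4 valence electrons.
Core electrons are held far more tightly than valence electrons, so Na and Li top the IE_2 order.
Valence configurations: C⁺ [He]2s²2p¹, N⁺ [He]2s²2p².
Tabulated IE_2 (kJ/mol): C 2353, Li 7298, Na 4562, N 2856.
Overall IE_2 order: C < N < Na < Li.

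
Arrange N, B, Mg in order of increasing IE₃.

B < N < Mg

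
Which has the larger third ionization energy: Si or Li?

Li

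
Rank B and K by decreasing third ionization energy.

K > B

Consider each +2 ion: B²⁺ still has 1 valence electron; K²⁺ is already 1 electron into the core.
Core electrons are held far more tightly than valence electrons, so K tops the IE_3 order.
Tabulated IE_3 (kJ/mol): B 3660, K 4420.
Putting it together, IE_3: B < K.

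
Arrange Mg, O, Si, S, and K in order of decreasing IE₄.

Mg > O > K > S > Si

The fourth ionization energy removes an electron from the +3 ion. For each element: Mg³⁺ is already 1 electron into the core; O³⁺ still has 3 valence electrons; Si³⁺ still has 1 valence electron; S³⁺ still has 3 valence electrons; K³⁺ is already 2 electrons into the core.
Usually core removal costs more than valence removal, but here the competition is close: a tightly held n=2 valence electron can cost more to remove than an n=3 core electron, so the actual values have to decide it.
Valence configurations: O³⁺ [He]2s²2p¹, Si³⁺ [Ne]3s¹, S³⁺ [Ne]3s²3p¹.
The numbers (kJ/mol): Mg 10543, O 7469, Si 4356, S 4556, K 5877.
Overall IE_4 order: Si < S < K < O < Mg.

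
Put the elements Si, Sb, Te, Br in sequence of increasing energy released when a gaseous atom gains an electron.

Adding an electron releases more energy for atoms nearer the top right (short of the noble gases).
Here both period and group differ, so the two effects have to be weighed against each other.
Si > Sb: the two effects oppose for this pair; the down-group effect wins (134 vs 103 kJ/mol).
Te > Si: period and group pull opposite ways; the across-period shift dominates (190 vs 134 kJ/mol).
Br > Te: relative to Te, both the across-period and down-group shifts push Br's electron affinity up.
Tabulated electron affinity (kJ/mol): Si 134, Br 325, Sb 103, Te 190.
So from lowest to highest: Sb < Si < Te < Br.

Sb, Si, Te, Br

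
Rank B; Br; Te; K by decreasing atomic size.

K, Te, Br, B

Radius decreases left→right (rising Z_eff, same n) and increases top→bottom (higher n).
These span different periods and groups, so the two trends combine.
Br > B: period and group pull opposite ways; the down-group shift dominates (114 vs 85 pm).
Te > Br: relative to Br, both the across-period and down-group shifts push Te's atomic radius up.
K > Te: the two effects oppose for this pair; the across-period effect wins (196 vs 136 pm).
Approximate values (pm): B 85, K 196, Br 114, Te 136.
So from largest to smallest: K > Te > Br > B.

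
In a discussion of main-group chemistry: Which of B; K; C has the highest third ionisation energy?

C

IE_3 is the cost of taking one more electron from the +2 cation: B²⁺ still has 1 valence electron; K²⁺ is already 1 electron into the core; C²⁺ still has 2 valence electrons.
Usually core removal costs more than valence removal, but here the competition is close: a tightly held n=2 valence electron can cost more to remove than an n=3 core electron, so the actual values have to decide it.
Valence configurations: B²⁺ [He]2s¹, C²⁺ [He]2s².
Tabulated IE_3 (kJ/mol): B 3660, K 4420, C 4620.
Hence IE_3: B < K < C.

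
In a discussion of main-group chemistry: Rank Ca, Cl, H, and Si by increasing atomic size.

H is in period 1, group 1; Si is in period 3, group 14; Cl is in period 3, group 17; Ca is in period 4, group 2.
Moving right in a period, electrons are added to the same shell under a stronger nuclear pull, so atoms get smaller; moving down, a new shell is opened and atoms get larger.
Here both period and group differ, so the two effects have to be weighed against each other.
Cl > H: the two effects oppose for this pair; the down-group effect wins (99 vs 32 pm).
Si > Cl: Si lies to the left of Cl in period 3, so the across-period effect alone puts Si larger.
Ca > Si: relative to Si, both the across-period and down-group shifts push Ca's atomic radius up.
For reference (pm): H 32, Si 116, Cl 99, Ca 171.
So from smallest to largest: H < Cl < Si < Ca.

H < Cl < Si < Ca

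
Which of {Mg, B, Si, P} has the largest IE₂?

B

The second ionization energy removes an electron from the +1 ion. For each element: Mg⁺ still has 1 valence electron; B⁺ still has 2 valence electrons; Si⁺ still has 3 valence electrons; P⁺ still has 4 valence electrons.
All are still removing valence electrons, so compare the +1 ions as you would atoms: IE_2 generally rises across a period (higher Z_eff) and falls down a group (larger shell), subject to the usual subshell exceptions.
Valence configurations: Mg⁺ [Ne]3s¹, B⁺ [He]2s², Si⁺ [Ne]3s²3p¹, P⁺ [Ne]3s²3p².
The numbers (kJ/mol): Mg 1451, B 2427, Si 1577, P 1907.
Hence IE_2: Mg < Si < P < B.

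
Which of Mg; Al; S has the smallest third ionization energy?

Al

The third ionization energy removes an electron from the +2 ion. For each element: Mg²⁺ is the bare [Ne] core; Al²⁺ still has 1 valence electron; S²⁺ still has 4 valence electrons.
Core electrons are held far more tightly than valence electrons, so Mg tops the IE_3 order.
Valence configurations: Al²⁺ [Ne]3s¹, S²⁺ [Ne]3s²3p².
The numbers (kJ/mol): Mg 7733, Al 2745, S 3357.
Hence IE_3: Al < S < Mg.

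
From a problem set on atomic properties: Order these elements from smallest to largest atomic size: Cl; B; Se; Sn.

B, Cl, Se, Sn

B is in period 2, group 13; Cl is in period 3, group 17; Se is in period 4, group 16; Sn is in period 5, group 14.
Moving right in a period, electrons are added to the same shell under a stronger nuclear pull, so atoms get smaller; moving down, a new shell is opened and atoms get larger.
These span different periods and groups, so the two trends combine.
Cl > B: the two effects oppose for this pair; the down-group effect wins (99 vs 85 pm).
Se > Cl: both effects reinforce here, so Se is clearly the larger of the two.
Sn > Se: relative to Se, both the across-period and down-group shifts push Sn's atomic radius up.
For reference (pm): B 85, Cl 99, Se 116, Sn 140.
So from smallest to largest: B < Cl < Se < Sn.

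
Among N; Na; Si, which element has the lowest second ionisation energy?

IE_2 is the cost of taking one more electron from the +1 cation: N⁺ still has 4 valence electrons; Na⁺ is the bare [Ne] core; Si⁺ still has 3 valence electrons.
Core electrons are held far more tightly than valence electrons, so Na tops the IE_2 order.
Valence configurations: N⁺ [He]2s²2p², Si⁺ [Ne]3s²3p¹.
Approximate IE_2 values (kJ/mol): N 2856, Na 4562, Si 1577.
Putting it together, IE_2: Si < N < Na.

Si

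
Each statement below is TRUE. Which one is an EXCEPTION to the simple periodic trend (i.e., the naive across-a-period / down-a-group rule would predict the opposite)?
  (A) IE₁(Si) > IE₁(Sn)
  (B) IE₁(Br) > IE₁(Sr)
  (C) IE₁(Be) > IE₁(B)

The general trend: first ionization energy increases across a period and decreases down a group.
(A) Si (period 3, group 14) vs Sn (period 5, group 14): the stated order agrees with the simple trend.
(B) Br (period 4, group 17) vs Sr (period 5, group 2): the stated order agrees with the simple trend.
(C) Be (period 2, group 2) vs B (period 2, group 13): the stated order contradicts the simple trend.
The exception is (C): removing B's lone 2p electron is easier than breaking Be's filled 2s².

(C)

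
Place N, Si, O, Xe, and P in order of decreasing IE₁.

N > O > Xe > P > Si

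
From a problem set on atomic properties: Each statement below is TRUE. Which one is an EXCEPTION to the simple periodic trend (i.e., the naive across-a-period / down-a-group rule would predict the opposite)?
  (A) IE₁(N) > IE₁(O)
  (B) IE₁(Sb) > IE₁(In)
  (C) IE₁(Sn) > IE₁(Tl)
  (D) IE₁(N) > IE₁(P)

(A)

The general trend: IE₁ increases across a period and decreases down a group.
(A) N (period 2, group 15) vs O (period 2, group 16): the stated order contradicts the simple trend.
(B) Sb (period 5, group 15) vs In (period 5, group 13): the stated order agrees with the simple trend.
(C) Sn (period 5, group 14) vs Tl (period 6, group 13): the stated order agrees with the simple trend.
(D) N (period 2, group 15) vs P (period 3, group 15): the stated order agrees with the simple trend.
The exception is (A): pairing an electron in O's 2p⁴ costs repulsion energy, so O ionizes more easily than half-filled N (2p³).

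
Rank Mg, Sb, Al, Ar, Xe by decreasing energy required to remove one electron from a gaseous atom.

Ar > Xe > Sb > Mg > Al

Mg is in period 3, group 2; Al is in period 3, group 13; Ar is in period 3, group 18; Sb is in period 5, group 15; Xe is in period 5, group 18.
Across a period the outer electron is held more tightly (higher IE₁); down a group it sits in a higher shell, more shielded, and comes off more easily.
Neither a single period nor a single group — weigh both effects.
Mg > Al: this pair runs against the simple trend — see the exception note.
Sb > Mg: the two effects oppose for this pair; the across-period effect wins (831 vs 738 kJ/mol).
Xe > Sb: Xe lies to the right of Sb in period 5, so the across-period effect alone puts Xe higher.
Ar > Xe: Ar sits above Xe in group 18, so the down-group effect alone puts Ar higher.
Note the exception: Mg has a higher first ionization energy than Al, contrary to the simple trend — Al's single 3p electron is easier to remove than one from Mg's filled 3s².
Approximate values (kJ/mol): Mg 738, Al 578, Ar 1521, Sb 831, Xe 1170.
So from highest to lowest: Ar > Xe > Sb > Mg > Al.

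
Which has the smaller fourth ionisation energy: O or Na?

IE_4 is the cost of taking one more electron from the +3 cation: O³⁺ still has 3 valence electrons; Na³⁺ is already 2 electrons into the core.
Breaking into a closed-shell core is much more expensive than removing a leftover valence electron — Na has the largest IE_4 here.
The numbers (kJ/mol): O 7469, Na 9543.
So the fourth ionization energies run O < Na.

O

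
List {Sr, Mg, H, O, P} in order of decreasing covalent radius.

Sr > Mg > P > O > H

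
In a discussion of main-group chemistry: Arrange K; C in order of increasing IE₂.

After 1 electron has been removed, what remains? K⁺ is the bare [Ar] core; C⁺ still has 3 valence electrons.
Core electrons are held far more tightly than valence electrons, so K tops the IE_2 order.
Tabulated IE_2 (kJ/mol): K 3052, C 2353.
So the second ionization energies run C < K.

C < K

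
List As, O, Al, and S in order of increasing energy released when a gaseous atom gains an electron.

O is in period 2, group 16; Al is in period 3, group 13; S is in period 3, group 16; As is in period 4, group 15.
Atoms with high Z_eff and room in the valence shell (especially the halogens) have the most exothermic electron affinities.
Neither a single period nor a single group — weigh both effects.
As > Al: the two effects oppose for this pair; the across-period effect wins (78 vs 42 kJ/mol).
O > As: both effects reinforce here, so O is clearly the higher of the two.
S > O: this pair runs against the simple trend — see the exception note.
Note the exception: S has a higher electron affinity than O, contrary to the simple trend — the compact 2p subshell of O repels the added electron more than S's larger 3p does.
Approximate values (kJ/mol): O 141, Al 42, S 200, As 78.
So from lowest to highest: Al < As < O < S.

Al < As < O < S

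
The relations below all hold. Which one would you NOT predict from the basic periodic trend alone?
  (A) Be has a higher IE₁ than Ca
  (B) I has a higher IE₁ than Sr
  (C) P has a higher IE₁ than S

(C)

The general trend: IE₁ increases across a period and decreases down a group.
(A) Be (period 2, group 2) vs Ca (period 4, group 2): the stated order agrees with the simple trend.
(B) I (period 5, group 17) vs Sr (period 5, group 2): the stated order agrees with the simple trend.
(C) P (period 3, group 15) vs S (period 3, group 16): the stated order contradicts the simple trend.
The exception is (C): S (3p⁴) ionizes more easily than half-filled P (3p³) because the paired 3p electron in S is pushed out by e⁻–e⁻ repulsion.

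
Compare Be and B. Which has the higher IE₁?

Be

Be is in period 2, group 2; B is in period 2, group 13.
Removing the outermost electron gets harder across a period and easier down a group.
All lie in period 2; the across-period trend (first ionization energy increases left to right) applies, with the exception below.
Note the exception: Be has a higher first ionization energy than B, contrary to the simple trend — removing B's lone 2p electron is easier than breaking Be's filled 2s².
Tabulated first ionization energy (kJ/mol): Be 900, B 801.
So Be has the higher IE₁ (Be > B).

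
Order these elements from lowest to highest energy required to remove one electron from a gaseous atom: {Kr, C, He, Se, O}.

He is in period 1, group 18; C is in period 2, group 14; O is in period 2, group 16; Se is in period 4, group 16; Kr is in period 4, group 18.
Removing the outermost electron gets harder across a period and easier down a group.
Neither a single period nor a single group — weigh both effects.
C > Se: period and group pull opposite ways; the down-group shift dominates (1086 vs 941 kJ/mol).
O > C: O lies to the right of C in period 2, so the across-period effect alone puts O higher.
Kr > O: the two effects oppose for this pair; the across-period effect wins (1351 vs 1314 kJ/mol).
He > Kr: they share group 18; the group trend gives He the larger value.
Tabulated first ionization energy (kJ/mol): He 2372, C 1086, O 1314, Se 941, Kr 1351.
So from lowest to highest: Se < C < O < Kr < He.

Se < C < O < Kr < He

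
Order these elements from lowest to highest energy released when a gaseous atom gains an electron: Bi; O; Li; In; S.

EA tends to increase across a period and decrease down a group, though the pattern is less regular than for IE or radius.
These span different periods and groups, so the two trends combine.
Li > In: period and group pull opposite ways; the down-group shift dominates (60 vs 29 kJ/mol).
Bi > Li: period and group pull opposite ways; the across-period shift dominates (91 vs 60 kJ/mol).
O > Bi: both effects reinforce here, so O is clearly the higher of the two.
S > O: this pair runs against the simple trend — see the exception note.
Note the exception: S has a higher electron affinity than O, contrary to the simple trend — the compact 2p subshell of O repels the added electron more than S's larger 3p does.
For reference (kJ/mol): Li 60, O 141, S 200, In 29, Bi 91.
So from lowest to highest: In < Li < Bi < O < S.

In, Li, Bi, O, S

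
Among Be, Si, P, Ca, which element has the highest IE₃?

After 2 electrons have been removed, what remains? Be²⁺ is the bare [He] core; Si²⁺ still has 2 valence electrons; P²⁺ still has 3 valence electrons; Ca²⁺ is the bare [Ar] core.
Core electrons are held far more tightly than valence electrons, so Ca and Be top the IE_3 order.
Valence configurations: Si²⁺ [Ne]3s², P²⁺ [Ne]3s²3p¹.
P²⁺ loses a lone 3p electron whereas Si²⁺ must break into a filled 3s² pair, so IE_3(Si) > IE_3(P) even though P has the higher nuclear charge.
Tabulated IE_3 (kJ/mol): Be 14849, Si 3232, P 2914, Ca 4912.
Overall IE_3 order: P < Si < Ca < Be.

Be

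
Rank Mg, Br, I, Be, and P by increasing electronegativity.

Mg < Be < P < I < Br

EN rises left→right (higher Z_eff, smaller atoms) and falls top→bottom (larger, more shielded atoms).
Here both period and group differ, so the two effects have to be weighed against each other.
Be > Mg: Be sits above Mg in group 2, so the down-group effect alone puts Be higher.
P > Be: period and group pull opposite ways; the across-period shift dominates (2.19 vs 1.57).
I > P: the two effects oppose for this pair; the across-period effect wins (2.66 vs 2.19).
Br > I: Br sits above I in group 17, so the down-group effect alone puts Br higher.
Approximate values (Pauling): Be 1.57, Mg 1.31, P 2.19, Br 2.96, I 2.66.
So from lowest to highest: Mg < Be < P < I < Br.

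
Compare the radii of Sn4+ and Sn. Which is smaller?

Forming Sn4+ removes 4 electrons from Sn. Fewer electrons for the same nuclear charge means less shielding and a higher Z_eff on the remaining electrons.
A cation is smaller than its parent atom: Sn4+ < Sn.

Sn4+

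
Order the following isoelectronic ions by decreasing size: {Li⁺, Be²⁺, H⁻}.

All of these have 2 electrons, so size is governed by nuclear charge alone: the more protons, the stronger the pull on the same electron cloud, and the smaller the ion.
Nuclear charges: Be²⁺ (Z=4), Li⁺ (Z=3), H⁻ (Z=1).
Largest to smallest: H⁻ > Li⁺ > Be²⁺.

H⁻ > Li⁺ > Be²⁺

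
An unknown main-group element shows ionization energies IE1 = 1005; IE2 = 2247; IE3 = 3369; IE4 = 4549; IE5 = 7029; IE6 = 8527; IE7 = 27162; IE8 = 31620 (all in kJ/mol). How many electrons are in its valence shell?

6

Look for the largest jump between consecutive ionization energies: IE7/IE6 ≈ 3.2, far larger than any earlier ratio.
That jump marks the point where a core electron is being removed. So the atom has 6 valence electrons.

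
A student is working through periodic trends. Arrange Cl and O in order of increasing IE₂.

Consider each +1 ion: Cl⁺ still has 6 valence electrons; O⁺ still has 5 valence electrons.
All are still removing valence electrons, so compare the +1 ions as you would atoms: IE_2 generally rises across a period (higher Z_eff) and falls down a group (larger shell), subject to the usual subshell exceptions.
Valence configurations: Cl⁺ [Ne]3s²3p⁴, O⁺ [He]2s²2p³.
Tabulated IE_2 (kJ/mol): Cl 2298, O 3388.
Hence IE_2: Cl < O.

Cl < O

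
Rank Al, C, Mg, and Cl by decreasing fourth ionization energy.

Al > Mg > C > Cl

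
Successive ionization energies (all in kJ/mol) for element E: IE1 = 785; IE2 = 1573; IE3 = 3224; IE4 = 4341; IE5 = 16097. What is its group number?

Group 14

Look for the largest jump between consecutive ionization energies: IE5/IE4 ≈ 3.7, far larger than any earlier ratio.
That jump marks the point where a core electron is being removed. So the atom has 4 valence electrons.
A main-group element with 4 valence electrons is in group 14.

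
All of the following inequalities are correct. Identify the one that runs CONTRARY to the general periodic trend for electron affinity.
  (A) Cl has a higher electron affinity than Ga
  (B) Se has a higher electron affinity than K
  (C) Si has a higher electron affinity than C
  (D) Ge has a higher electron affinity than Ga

The general trend: electron affinity increases across a period and decreases down a group.
(A) Cl (period 3, group 17) vs Ga (period 4, group 13): the stated order agrees with the simple trend.
(B) Se (period 4, group 16) vs K (period 4, group 1): the stated order agrees with the simple trend.
(C) Si (period 3, group 14) vs C (period 2, group 14): the stated order contradicts the simple trend.
(D) Ge (period 4, group 14) vs Ga (period 4, group 13): the stated order agrees with the simple trend.
The exception is (C): Si's larger, more diffuse 3p orbitals accept an added electron slightly more readily than C's compact 2p.

(C)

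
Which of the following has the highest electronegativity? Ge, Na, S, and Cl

Cl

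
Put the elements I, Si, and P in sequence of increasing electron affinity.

Atoms with high Z_eff and room in the valence shell (especially the halogens) have the most exothermic electron affinities.
These span different periods and groups, so the two trends combine.
Si > P: this pair runs against the simple trend — see the exception note.
I > Si: period and group pull opposite ways; the across-period shift dominates (295 vs 134 kJ/mol).
Note the exception: Si has a higher electron affinity than P, contrary to the simple trend — adding an electron to P's half-filled 3p³ is unfavourable, so Si (3p²) has the more exothermic EA.
Tabulated electron affinity (kJ/mol): Si 134, P 72, I 295.
So from lowest to highest: P < Si < I.

P < Si < I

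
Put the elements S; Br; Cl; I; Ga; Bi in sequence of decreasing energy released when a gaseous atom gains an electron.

Cl > Br > I > S > Bi > Ga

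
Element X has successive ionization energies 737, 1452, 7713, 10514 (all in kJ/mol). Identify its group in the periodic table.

Group 2

Look for the largest jump between consecutive ionization energies: IE3/IE2 ≈ 5.3, far larger than any earlier ratio.
That jump marks the point where a core electron is being removed. So the atom has 2 valence electrons.
A main-group element with 2 valence electrons is in group 2.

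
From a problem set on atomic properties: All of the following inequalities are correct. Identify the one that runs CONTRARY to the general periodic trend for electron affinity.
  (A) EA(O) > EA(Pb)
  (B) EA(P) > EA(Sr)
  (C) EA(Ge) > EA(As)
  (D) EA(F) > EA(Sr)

The general trend: electron affinity increases across a period and decreases down a group.
(A) O (period 2, group 16) vs Pb (period 6, group 14): the stated order agrees with the simple trend.
(B) P (period 3, group 15) vs Sr (period 5, group 2): the stated order agrees with the simple trend.
(C) Ge (period 4, group 14) vs As (period 4, group 15): the stated order contradicts the simple trend.
(D) F (period 2, group 17) vs Sr (period 5, group 2): the stated order agrees with the simple trend.
The exception is (C): adding an electron to As's half-filled 4p³ is unfavourable, so Ge (4p²) has the more exothermic EA.

(C)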